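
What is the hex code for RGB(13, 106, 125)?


R = 13 → 0D (hex)
G = 106 → 6A (hex)
B = 125 → 7D (hex)
Hex = #0D6A7D


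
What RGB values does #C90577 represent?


C9 → 201 (R)
05 → 5 (G)
77 → 119 (B)
= RGB(201, 5, 119)


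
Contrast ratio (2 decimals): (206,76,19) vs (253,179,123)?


Linearize each sRGB channel c=v/255: c/12.92 if c ≤ 0.04045 else ((c+0.055)/1.055)^2.4
L = 0.2126×R_lin + 0.7152×G_lin + 0.0722×B_lin
Color 1 (206,76,19):
  R=206: 206/255≈0.8078 > 0.04045 → ((0.8078+0.055)/1.055)^2.4 ≈ 0.61721
  G=76: 76/255≈0.2980 > 0.04045 → ((0.2980+0.055)/1.055)^2.4 ≈ 0.07227
  B=19: 19/255≈0.0745 > 0.04045 → ((0.0745+0.055)/1.055)^2.4 ≈ 0.00651
  L1 = 0.2126×0.61721 + 0.7152×0.07227 + 0.0722×0.00651 ≈ 0.18338
Color 2 (253,179,123):
  R=253: 253/255≈0.9922 > 0.04045 → ((0.9922+0.055)/1.055)^2.4 ≈ 0.98225
  G=179: 179/255≈0.7020 > 0.04045 → ((0.7020+0.055)/1.055)^2.4 ≈ 0.45079
  B=123: 123/255≈0.4824 > 0.04045 → ((0.4824+0.055)/1.055)^2.4 ≈ 0.19807
  L2 = 0.2126×0.98225 + 0.7152×0.45079 + 0.0722×0.19807 ≈ 0.54553
Lighter = 0.54553, Darker = 0.18338
Ratio = (L_lighter + 0.05) / (L_darker + 0.05)
Ratio = (0.54553 + 0.05) / (0.18338 + 0.05) = 0.59553 / 0.23338 ≈ 2.5518
Ratio ≈ 2.55:1


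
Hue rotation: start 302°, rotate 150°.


New hue = (H + rotation) mod 360
New hue = (302 + 150) mod 360
= 452 mod 360
= 92°


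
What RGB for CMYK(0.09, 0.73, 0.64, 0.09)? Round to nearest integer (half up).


R = 255 × (1-C) × (1-K) = 255 × 0.91 × 0.91 = 211.1655 → 211
G = 255 × (1-M) × (1-K) = 255 × 0.27 × 0.91 = 62.6535 → 63
B = 255 × (1-Y) × (1-K) = 255 × 0.36 × 0.91 = 83.538 → 84
= RGB(211, 63, 84)


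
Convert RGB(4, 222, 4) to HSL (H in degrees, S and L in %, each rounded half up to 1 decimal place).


Normalize: R'=4/255≈0.0157, G'=222/255≈0.8706, B'=4/255≈0.0157
Max=222/255, Min=4/255, Δ=Max-Min=218/255
L = (Max+Min)/2 = (222+4)/510 = 226/510 = 0.44313… → L = 44.3%
L ≤ 0.5 → S = Δ/(Max+Min) = 218/(222+4) = 218/226 = 0.96460… → S = 96.5%
(the 1/255 factors cancel in S and H, so raw channel differences can be used)
Max is G' → H = 60 × ((B-R)/Δ + 2) = 60 × ((4-4)/218 + 2)
  0/218 + 2 = 0 + 2 = 2
  H = 60 × 2 = 120° → H = 120.0°
= HSL(120.0°, 96.5%, 44.3%)


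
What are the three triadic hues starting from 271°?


Triadic: equally spaced at 120° intervals
H1 = 271°
H2 = (271 + 120) mod 360 = 31°
H3 = (271 + 240) mod 360 = 151°
Triadic = 271°, 31°, 151°


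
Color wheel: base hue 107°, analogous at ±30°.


Base hue: 107°
Left analog: (107 - 30) mod 360 = 77°
Right analog: (107 + 30) mod 360 = 137°
Analogous hues = 77° and 137°


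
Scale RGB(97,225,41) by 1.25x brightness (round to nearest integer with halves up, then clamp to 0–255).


Multiply each channel by 1.25, round half up, clamp to [0, 255]
R: 97×1.25 = 121.25 → round → 121
G: 225×1.25 = 281.25 → round → 281 → clamp → 255
B: 41×1.25 = 51.25 → round → 51
= RGB(121, 255, 51)


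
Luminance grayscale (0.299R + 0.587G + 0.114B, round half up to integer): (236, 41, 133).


Gray = 0.299×R + 0.587×G + 0.114×B
Gray = 0.299×236 + 0.587×41 + 0.114×133
Gray = 70.564 + 24.067 + 15.162
Gray = 109.793 → round half up → 110
Gray = 110


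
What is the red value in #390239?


Color: #390239
R = 39 = 57
G = 02 = 2
B = 39 = 57
Red = 57


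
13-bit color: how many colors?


Colors = 2^bits = 2^13
= 8,192 colors


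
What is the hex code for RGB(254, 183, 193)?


R = 254 → FE (hex)
G = 183 → B7 (hex)
B = 193 → C1 (hex)
Hex = #FEB7C1


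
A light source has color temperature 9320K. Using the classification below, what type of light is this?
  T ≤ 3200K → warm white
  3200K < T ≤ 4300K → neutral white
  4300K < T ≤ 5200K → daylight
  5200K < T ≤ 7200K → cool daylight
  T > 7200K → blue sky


Temperature: 9320K
9320K > 7200K → blue sky
Classification: blue sky


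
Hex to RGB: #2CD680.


2C → 44 (R)
D6 → 214 (G)
80 → 128 (B)
= RGB(44, 214, 128)


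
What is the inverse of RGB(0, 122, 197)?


Invert: (255-R, 255-G, 255-B)
R: 255-0 = 255
G: 255-122 = 133
B: 255-197 = 58
= RGB(255, 133, 58)


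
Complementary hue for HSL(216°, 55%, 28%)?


Complement = opposite side of color wheel = hue + 180°
H' = (216 + 180) mod 360 = 36°
S and L unchanged.
= HSL(36°, 55%, 28%)


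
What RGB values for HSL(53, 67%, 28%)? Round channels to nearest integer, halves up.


H=53°, S=0.67, L=0.28
C = (1-|2L-1|)×S = (1-|-0.44|)×0.67 = 0.3752
H' = H/60 = 53/60 ≈ 0.8833; X = C×(1-|H' mod 2 - 1|) ≈ 0.3314
m = L - C/2 = 0.28 - 0.1876 = 0.0924
Sector ⌊H'⌋ = 0 → (R',G',B') = (0.3752, ≈0.3314, 0.0)
RGB = ((R'+m)×255, (G'+m)×255, (B'+m)×255) = (119.238, 108.0758, 23.562)
Round half up → RGB(119, 108, 24)


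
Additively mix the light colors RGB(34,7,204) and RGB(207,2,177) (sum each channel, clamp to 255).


Additive: each channel = min(255, C₁+C₂)
R: 34+207 = 241 → 241
G: 7+2 = 9 → 9
B: 204+177 = 381 → 255
= RGB(241, 9, 255)


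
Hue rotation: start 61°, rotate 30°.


New hue = (H + rotation) mod 360
New hue = (61 + 30) mod 360
= 91 mod 360
= 91°


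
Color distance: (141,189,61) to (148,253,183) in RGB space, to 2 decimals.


d = √[(R₁-R₂)² + (G₁-G₂)² + (B₁-B₂)²]
d = √[(141-148)² + (189-253)² + (61-183)²]
d = √[49 + 4096 + 14884]
d = √19029
d ≈ 137.95


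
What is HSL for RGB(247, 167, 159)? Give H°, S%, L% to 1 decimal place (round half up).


Normalize: R'=247/255≈0.9686, G'=167/255≈0.6549, B'=159/255≈0.6235
Max=247/255, Min=159/255, Δ=Max-Min=88/255
L = (Max+Min)/2 = (247+159)/510 = 406/510 = 0.79607… → L = 79.6%
L > 0.5 → S = Δ/(2-Max-Min) = 88/(510-247-159) = 88/104 = 0.84615… → S = 84.6%
(the 1/255 factors cancel in S and H, so raw channel differences can be used)
Max is R' → H = 60 × (((G-B)/Δ) mod 6) = 60 × (((167-159)/88) mod 6)
  8/88 = 0.0909…
  H = 60 × 0.0909… = 5.454…° → H = 5.5°
= HSL(5.5°, 84.6%, 79.6%)


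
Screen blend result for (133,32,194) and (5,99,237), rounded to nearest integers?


Screen: C = 255 - (255-A)×(255-B)/255, rounded to nearest integer
R: 255 - (255-133)×(255-5)/255 = 255 - 30500/255 ≈ 255 - 119.608 = 135.392 → 135
G: 255 - (255-32)×(255-99)/255 = 255 - 34788/255 ≈ 255 - 136.424 = 118.576 → 119
B: 255 - (255-194)×(255-237)/255 = 255 - 1098/255 ≈ 255 - 4.306 = 250.694 → 251
= RGB(135, 119, 251)


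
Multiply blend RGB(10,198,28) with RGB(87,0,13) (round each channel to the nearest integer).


Multiply: C = A×B/255, rounded to nearest integer
R: 10×87/255 = 870/255 ≈ 3.412 → 3
G: 198×0/255 = 0/255 ≈ 0.000 → 0
B: 28×13/255 = 364/255 ≈ 1.427 → 1
= RGB(3, 0, 1)


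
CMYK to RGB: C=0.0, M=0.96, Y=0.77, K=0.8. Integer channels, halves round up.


R = 255 × (1-C) × (1-K) = 255 × 1.00 × 0.20 = 51
G = 255 × (1-M) × (1-K) = 255 × 0.04 × 0.20 = 2.04 → 2
B = 255 × (1-Y) × (1-K) = 255 × 0.23 × 0.20 = 11.73 → 12
= RGB(51, 2, 12)


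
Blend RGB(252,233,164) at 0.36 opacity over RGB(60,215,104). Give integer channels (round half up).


C = α×F + (1-α)×B, with 1-α = 0.64
R: 0.36×252 + 0.64×60 = 90.72 + 38.40 = 129.12 → 129
G: 0.36×233 + 0.64×215 = 83.88 + 137.60 = 221.48 → 221
B: 0.36×164 + 0.64×104 = 59.04 + 66.56 = 125.60 → 126
= RGB(129, 221, 126)


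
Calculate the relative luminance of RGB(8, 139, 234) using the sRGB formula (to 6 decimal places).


Linearize each channel (sRGB transfer function): c = v/255; c_lin = c/12.92 if c ≤ 0.04045, else ((c+0.055)/1.055)^2.4
  R: 8/255 ≈ 0.031373 ≤ 0.04045 → 0.031373/12.92 ≈ 0.002428
  G: 139/255 ≈ 0.545098 > 0.04045 → ((0.545098+0.055)/1.055)^2.4 ≈ 0.258183
  B: 234/255 ≈ 0.917647 > 0.04045 → ((0.917647+0.055)/1.055)^2.4 ≈ 0.822786
R_lin = 0.002428, G_lin = 0.258183, B_lin = 0.822786
L = 0.2126×R + 0.7152×G + 0.0722×B
L = 0.2126×0.002428 + 0.7152×0.258183 + 0.0722×0.822786
L ≈ 0.244574


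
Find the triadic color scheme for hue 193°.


Triadic: equally spaced at 120° intervals
H1 = 193°
H2 = (193 + 120) mod 360 = 313°
H3 = (193 + 240) mod 360 = 73°
Triadic = 193°, 313°, 73°


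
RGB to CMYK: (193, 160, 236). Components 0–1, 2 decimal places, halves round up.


R'=193/255≈0.7569, G'=160/255≈0.6275, B'=236/255≈0.9255
K = 1 - max(R',G',B') = 1 - 236/255 = 19/255 = 0.07450… → 0.07
(1-R'-K)/(1-K) simplifies to (max-R)/max with max = 236:
C = (236-193)/236 = 43/236 = 0.18220… → 0.18
M = (236-160)/236 = 76/236 = 0.32203… → 0.32
Y = (236-236)/236 = 0/236 = 0 → 0.00
= CMYK(0.18, 0.32, 0.00, 0.07)


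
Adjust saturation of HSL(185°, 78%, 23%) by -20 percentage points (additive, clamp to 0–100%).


Original S = 78%
Adjustment = -20 percentage points
New S = 78 + (-20) = 58
Clamp to [0, 100] → 58
= HSL(185°, 58%, 23%)


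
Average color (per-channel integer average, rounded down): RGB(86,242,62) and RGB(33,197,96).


Midpoint: each channel = ⌊(C₁+C₂)/2⌋
R: ⌊(86+33)/2⌋ = 59
G: ⌊(242+197)/2⌋ = 219
B: ⌊(62+96)/2⌋ = 79
= RGB(59, 219, 79)


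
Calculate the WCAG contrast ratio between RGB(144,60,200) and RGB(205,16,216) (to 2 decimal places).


Linearize each sRGB channel c=v/255: c/12.92 if c ≤ 0.04045 else ((c+0.055)/1.055)^2.4
L = 0.2126×R_lin + 0.7152×G_lin + 0.0722×B_lin
Color 1 (144,60,200):
  R=144: 144/255≈0.5647 > 0.04045 → ((0.5647+0.055)/1.055)^2.4 ≈ 0.27889
  G=60: 60/255≈0.2353 > 0.04045 → ((0.2353+0.055)/1.055)^2.4 ≈ 0.04519
  B=200: 200/255≈0.7843 > 0.04045 → ((0.7843+0.055)/1.055)^2.4 ≈ 0.57758
  L1 = 0.2126×0.27889 + 0.7152×0.04519 + 0.0722×0.57758 ≈ 0.13331
Color 2 (205,16,216):
  R=205: 205/255≈0.8039 > 0.04045 → ((0.8039+0.055)/1.055)^2.4 ≈ 0.61050
  G=16: 16/255≈0.0627 > 0.04045 → ((0.0627+0.055)/1.055)^2.4 ≈ 0.00518
  B=216: 216/255≈0.8471 > 0.04045 → ((0.8471+0.055)/1.055)^2.4 ≈ 0.68669
  L2 = 0.2126×0.61050 + 0.7152×0.00518 + 0.0722×0.68669 ≈ 0.18308
Lighter = 0.18308, Darker = 0.13331
Ratio = (L_lighter + 0.05) / (L_darker + 0.05)
Ratio = (0.18308 + 0.05) / (0.13331 + 0.05) = 0.23308 / 0.18331 ≈ 1.2715
Ratio ≈ 1.27:1


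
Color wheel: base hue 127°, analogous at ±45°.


Base hue: 127°
Left analog: (127 - 45) mod 360 = 82°
Right analog: (127 + 45) mod 360 = 172°
Analogous hues = 82° and 172°


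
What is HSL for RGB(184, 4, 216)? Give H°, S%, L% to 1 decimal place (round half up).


Normalize: R'=184/255≈0.7216, G'=4/255≈0.0157, B'=216/255≈0.8471
Max=216/255, Min=4/255, Δ=Max-Min=212/255
L = (Max+Min)/2 = (216+4)/510 = 220/510 = 0.43137… → L = 43.1%
L ≤ 0.5 → S = Δ/(Max+Min) = 212/(216+4) = 212/220 = 0.96363… → S = 96.4%
(the 1/255 factors cancel in S and H, so raw channel differences can be used)
Max is B' → H = 60 × ((R-G)/Δ + 4) = 60 × ((184-4)/212 + 4)
  180/212 + 4 = 0.8490… + 4 = 4.8490…
  H = 60 × 4.8490… = 290.943…° → H = 290.9°
= HSL(290.9°, 96.4%, 43.1%)


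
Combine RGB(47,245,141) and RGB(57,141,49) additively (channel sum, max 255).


Additive: each channel = min(255, C₁+C₂)
R: 47+57 = 104 → 104
G: 245+141 = 386 → 255
B: 141+49 = 190 → 190
= RGB(104, 255, 190)


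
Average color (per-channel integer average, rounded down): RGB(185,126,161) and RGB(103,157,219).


Midpoint: each channel = ⌊(C₁+C₂)/2⌋
R: ⌊(185+103)/2⌋ = 144
G: ⌊(126+157)/2⌋ = 141
B: ⌊(161+219)/2⌋ = 190
= RGB(144, 141, 190)


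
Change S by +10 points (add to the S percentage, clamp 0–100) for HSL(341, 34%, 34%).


Original S = 34%
Adjustment = +10 percentage points
New S = 34 + (10) = 44
Clamp to [0, 100] → 44
= HSL(341°, 44%, 34%)


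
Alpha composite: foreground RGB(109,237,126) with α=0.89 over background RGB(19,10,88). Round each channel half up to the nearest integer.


C = α×F + (1-α)×B, with 1-α = 0.11
R: 0.89×109 + 0.11×19 = 97.01 + 2.09 = 99.10 → 99
G: 0.89×237 + 0.11×10 = 210.93 + 1.10 = 212.03 → 212
B: 0.89×126 + 0.11×88 = 112.14 + 9.68 = 121.82 → 122
= RGB(99, 212, 122)


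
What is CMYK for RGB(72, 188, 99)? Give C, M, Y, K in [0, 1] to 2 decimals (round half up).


R'=72/255≈0.2824, G'=188/255≈0.7373, B'=99/255≈0.3882
K = 1 - max(R',G',B') = 1 - 188/255 = 67/255 = 0.26274… → 0.26
(1-R'-K)/(1-K) simplifies to (max-R)/max with max = 188:
C = (188-72)/188 = 116/188 = 0.61702… → 0.62
M = (188-188)/188 = 0/188 = 0 → 0.00
Y = (188-99)/188 = 89/188 = 0.47340… → 0.47
= CMYK(0.62, 0.00, 0.47, 0.26)


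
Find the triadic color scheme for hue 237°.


Triadic: equally spaced at 120° intervals
H1 = 237°
H2 = (237 + 120) mod 360 = 357°
H3 = (237 + 240) mod 360 = 117°
Triadic = 237°, 357°, 117°


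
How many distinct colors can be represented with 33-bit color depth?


Colors = 2^bits = 2^33
= 8,589,934,592 colors


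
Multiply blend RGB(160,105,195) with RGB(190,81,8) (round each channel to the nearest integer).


Multiply: C = A×B/255, rounded to nearest integer
R: 160×190/255 = 30400/255 ≈ 119.216 → 119
G: 105×81/255 = 8505/255 ≈ 33.353 → 33
B: 195×8/255 = 1560/255 ≈ 6.118 → 6
= RGB(119, 33, 6)


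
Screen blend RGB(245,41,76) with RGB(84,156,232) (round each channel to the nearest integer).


Screen: C = 255 - (255-A)×(255-B)/255, rounded to nearest integer
R: 255 - (255-245)×(255-84)/255 = 255 - 1710/255 ≈ 255 - 6.706 = 248.294 → 248
G: 255 - (255-41)×(255-156)/255 = 255 - 21186/255 ≈ 255 - 83.082 = 171.918 → 172
B: 255 - (255-76)×(255-232)/255 = 255 - 4117/255 ≈ 255 - 16.145 = 238.855 → 239
= RGB(248, 172, 239)


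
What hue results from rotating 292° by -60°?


New hue = (H + rotation) mod 360
New hue = (292 -60) mod 360
= 232 mod 360
= 232°


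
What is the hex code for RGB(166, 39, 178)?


R = 166 → A6 (hex)
G = 39 → 27 (hex)
B = 178 → B2 (hex)
Hex = #A627B2


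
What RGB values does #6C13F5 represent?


6C → 108 (R)
13 → 19 (G)
F5 → 245 (B)
= RGB(108, 19, 245)


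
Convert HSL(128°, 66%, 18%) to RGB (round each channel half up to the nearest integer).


H=128°, S=0.66, L=0.18
C = (1-|2L-1|)×S = (1-|-0.64|)×0.66 = 0.2376
H' = H/60 = 128/60 ≈ 2.1333; X = C×(1-|H' mod 2 - 1|) = 0.03168
m = L - C/2 = 0.18 - 0.1188 = 0.0612
Sector ⌊H'⌋ = 2 → (R',G',B') = (0.0, 0.2376, 0.03168)
RGB = ((R'+m)×255, (G'+m)×255, (B'+m)×255) = (15.606, 76.194, 23.6844)
Round half up → RGB(16, 76, 24)


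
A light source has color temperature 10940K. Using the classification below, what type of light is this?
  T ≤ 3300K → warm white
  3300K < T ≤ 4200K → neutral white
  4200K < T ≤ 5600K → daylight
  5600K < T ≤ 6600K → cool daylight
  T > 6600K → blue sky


Temperature: 10940K
10940K > 6600K → blue sky
Classification: blue sky


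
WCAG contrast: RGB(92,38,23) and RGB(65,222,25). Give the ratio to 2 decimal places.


Linearize each sRGB channel c=v/255: c/12.92 if c ≤ 0.04045 else ((c+0.055)/1.055)^2.4
L = 0.2126×R_lin + 0.7152×G_lin + 0.0722×B_lin
Color 1 (92,38,23):
  R=92: 92/255≈0.3608 > 0.04045 → ((0.3608+0.055)/1.055)^2.4 ≈ 0.10702
  G=38: 38/255≈0.1490 > 0.04045 → ((0.1490+0.055)/1.055)^2.4 ≈ 0.01938
  B=23: 23/255≈0.0902 > 0.04045 → ((0.0902+0.055)/1.055)^2.4 ≈ 0.00857
  L1 = 0.2126×0.10702 + 0.7152×0.01938 + 0.0722×0.00857 ≈ 0.03723
Color 2 (65,222,25):
  R=65: 65/255≈0.2549 > 0.04045 → ((0.2549+0.055)/1.055)^2.4 ≈ 0.05286
  G=222: 222/255≈0.8706 > 0.04045 → ((0.8706+0.055)/1.055)^2.4 ≈ 0.73046
  B=25: 25/255≈0.0980 > 0.04045 → ((0.0980+0.055)/1.055)^2.4 ≈ 0.00972
  L2 = 0.2126×0.05286 + 0.7152×0.73046 + 0.0722×0.00972 ≈ 0.53437
Lighter = 0.53437, Darker = 0.03723
Ratio = (L_lighter + 0.05) / (L_darker + 0.05)
Ratio = (0.53437 + 0.05) / (0.03723 + 0.05) = 0.58437 / 0.08723 ≈ 6.6988
Ratio ≈ 6.70:1


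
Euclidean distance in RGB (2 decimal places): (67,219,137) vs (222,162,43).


d = √[(R₁-R₂)² + (G₁-G₂)² + (B₁-B₂)²]
d = √[(67-222)² + (219-162)² + (137-43)²]
d = √[24025 + 3249 + 8836]
d = √36110
d ≈ 190.03


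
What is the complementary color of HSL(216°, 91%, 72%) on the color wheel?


Complement = opposite side of color wheel = hue + 180°
H' = (216 + 180) mod 360 = 36°
S and L unchanged.
= HSL(36°, 91%, 72%)


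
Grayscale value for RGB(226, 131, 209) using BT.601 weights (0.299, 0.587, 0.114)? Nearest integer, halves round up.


Gray = 0.299×R + 0.587×G + 0.114×B
Gray = 0.299×226 + 0.587×131 + 0.114×209
Gray = 67.574 + 76.897 + 23.826
Gray = 168.297 → round half up → 168
Gray = 168


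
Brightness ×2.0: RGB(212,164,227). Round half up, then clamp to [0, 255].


Multiply each channel by 2.0, round half up, clamp to [0, 255]
R: 212×2.0 = 424 → clamp → 255
G: 164×2.0 = 328 → clamp → 255
B: 227×2.0 = 454 → clamp → 255
= RGB(255, 255, 255)


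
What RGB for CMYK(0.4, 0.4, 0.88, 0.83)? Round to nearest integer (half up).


R = 255 × (1-C) × (1-K) = 255 × 0.60 × 0.17 = 26.01 → 26
G = 255 × (1-M) × (1-K) = 255 × 0.60 × 0.17 = 26.01 → 26
B = 255 × (1-Y) × (1-K) = 255 × 0.12 × 0.17 = 5.202 → 5
= RGB(26, 26, 5)


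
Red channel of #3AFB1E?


Color: #3AFB1E
R = 3A = 58
G = FB = 251
B = 1E = 30
Red = 58


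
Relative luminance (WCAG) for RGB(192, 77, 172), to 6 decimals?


Linearize each channel (sRGB transfer function): c = v/255; c_lin = c/12.92 if c ≤ 0.04045, else ((c+0.055)/1.055)^2.4
  R: 192/255 ≈ 0.752941 > 0.04045 → ((0.752941+0.055)/1.055)^2.4 ≈ 0.527115
  G: 77/255 ≈ 0.301961 > 0.04045 → ((0.301961+0.055)/1.055)^2.4 ≈ 0.074214
  B: 172/255 ≈ 0.674510 > 0.04045 → ((0.674510+0.055)/1.055)^2.4 ≈ 0.412543
R_lin = 0.527115, G_lin = 0.074214, B_lin = 0.412543
L = 0.2126×R + 0.7152×G + 0.0722×B
L = 0.2126×0.527115 + 0.7152×0.074214 + 0.0722×0.412543
L ≈ 0.194928


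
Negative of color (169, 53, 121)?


Invert: (255-R, 255-G, 255-B)
R: 255-169 = 86
G: 255-53 = 202
B: 255-121 = 134
= RGB(86, 202, 134)


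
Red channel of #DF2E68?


Color: #DF2E68
R = DF = 223
G = 2E = 46
B = 68 = 104
Red = 223


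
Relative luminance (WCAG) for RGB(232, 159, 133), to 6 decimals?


Linearize each channel (sRGB transfer function): c = v/255; c_lin = c/12.92 if c ≤ 0.04045, else ((c+0.055)/1.055)^2.4
  R: 232/255 ≈ 0.909804 > 0.04045 → ((0.909804+0.055)/1.055)^2.4 ≈ 0.806952
  G: 159/255 ≈ 0.623529 > 0.04045 → ((0.623529+0.055)/1.055)^2.4 ≈ 0.346704
  B: 133/255 ≈ 0.521569 > 0.04045 → ((0.521569+0.055)/1.055)^2.4 ≈ 0.234551
R_lin = 0.806952, G_lin = 0.346704, B_lin = 0.234551
L = 0.2126×R + 0.7152×G + 0.0722×B
L = 0.2126×0.806952 + 0.7152×0.346704 + 0.0722×0.234551
L ≈ 0.436455


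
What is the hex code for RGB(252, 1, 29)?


R = 252 → FC (hex)
G = 1 → 01 (hex)
B = 29 → 1D (hex)
Hex = #FC011D


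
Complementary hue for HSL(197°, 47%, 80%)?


Complement = opposite side of color wheel = hue + 180°
H' = (197 + 180) mod 360 = 17°
S and L unchanged.
= HSL(17°, 47%, 80%)


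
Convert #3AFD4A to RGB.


3A → 58 (R)
FD → 253 (G)
4A → 74 (B)
= RGB(58, 253, 74)


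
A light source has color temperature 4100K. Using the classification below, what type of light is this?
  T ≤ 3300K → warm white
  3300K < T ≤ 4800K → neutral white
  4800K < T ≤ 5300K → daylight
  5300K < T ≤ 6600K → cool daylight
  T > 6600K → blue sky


Temperature: 4100K
3300K < 4100K ≤ 4800K → neutral white
Classification: neutral white


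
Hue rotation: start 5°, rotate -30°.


New hue = (H + rotation) mod 360
New hue = (5 -30) mod 360
= -25 mod 360
= 335°


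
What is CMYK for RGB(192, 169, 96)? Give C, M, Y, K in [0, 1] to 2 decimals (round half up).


R'=192/255≈0.7529, G'=169/255≈0.6627, B'=96/255≈0.3765
K = 1 - max(R',G',B') = 1 - 192/255 = 63/255 = 0.24705… → 0.25
(1-R'-K)/(1-K) simplifies to (max-R)/max with max = 192:
C = (192-192)/192 = 0/192 = 0 → 0.00
M = (192-169)/192 = 23/192 = 0.11979… → 0.12
Y = (192-96)/192 = 96/192 = 0.5 → 0.50
= CMYK(0.00, 0.12, 0.50, 0.25)


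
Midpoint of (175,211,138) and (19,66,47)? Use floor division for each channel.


Midpoint: each channel = ⌊(C₁+C₂)/2⌋
R: ⌊(175+19)/2⌋ = 97
G: ⌊(211+66)/2⌋ = 138
B: ⌊(138+47)/2⌋ = 92
= RGB(97, 138, 92)


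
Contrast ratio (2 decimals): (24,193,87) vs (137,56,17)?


Linearize each sRGB channel c=v/255: c/12.92 if c ≤ 0.04045 else ((c+0.055)/1.055)^2.4
L = 0.2126×R_lin + 0.7152×G_lin + 0.0722×B_lin
Color 1 (24,193,87):
  R=24: 24/255≈0.0941 > 0.04045 → ((0.0941+0.055)/1.055)^2.4 ≈ 0.00913
  G=193: 193/255≈0.7569 > 0.04045 → ((0.7569+0.055)/1.055)^2.4 ≈ 0.53328
  B=87: 87/255≈0.3412 > 0.04045 → ((0.3412+0.055)/1.055)^2.4 ≈ 0.09531
  L1 = 0.2126×0.00913 + 0.7152×0.53328 + 0.0722×0.09531 ≈ 0.39022
Color 2 (137,56,17):
  R=137: 137/255≈0.5373 > 0.04045 → ((0.5373+0.055)/1.055)^2.4 ≈ 0.25016
  G=56: 56/255≈0.2196 > 0.04045 → ((0.2196+0.055)/1.055)^2.4 ≈ 0.03955
  B=17: 17/255≈0.0667 > 0.04045 → ((0.0667+0.055)/1.055)^2.4 ≈ 0.00561
  L2 = 0.2126×0.25016 + 0.7152×0.03955 + 0.0722×0.00561 ≈ 0.08187
Lighter = 0.39022, Darker = 0.08187
Ratio = (L_lighter + 0.05) / (L_darker + 0.05)
Ratio = (0.39022 + 0.05) / (0.08187 + 0.05) = 0.44022 / 0.13187 ≈ 3.3383
Ratio ≈ 3.34:1


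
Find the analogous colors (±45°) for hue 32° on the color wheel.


Base hue: 32°
Left analog: (32 - 45) mod 360 = 347°
Right analog: (32 + 45) mod 360 = 77°
Analogous hues = 347° and 77°


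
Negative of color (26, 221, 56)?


Invert: (255-R, 255-G, 255-B)
R: 255-26 = 229
G: 255-221 = 34
B: 255-56 = 199
= RGB(229, 34, 199)


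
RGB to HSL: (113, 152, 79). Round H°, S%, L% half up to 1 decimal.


Normalize: R'=113/255≈0.4431, G'=152/255≈0.5961, B'=79/255≈0.3098
Max=152/255, Min=79/255, Δ=Max-Min=73/255
L = (Max+Min)/2 = (152+79)/510 = 231/510 = 0.45294… → L = 45.3%
L ≤ 0.5 → S = Δ/(Max+Min) = 73/(152+79) = 73/231 = 0.31601… → S = 31.6%
(the 1/255 factors cancel in S and H, so raw channel differences can be used)
Max is G' → H = 60 × ((B-R)/Δ + 2) = 60 × ((79-113)/73 + 2)
  -34/73 + 2 = -0.4657… + 2 = 1.5342…
  H = 60 × 1.5342… = 92.054…° → H = 92.1°
= HSL(92.1°, 31.6%, 45.3%)


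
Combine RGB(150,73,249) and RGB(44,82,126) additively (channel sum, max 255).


Additive: each channel = min(255, C₁+C₂)
R: 150+44 = 194 → 194
G: 73+82 = 155 → 155
B: 249+126 = 375 → 255
= RGB(194, 155, 255)


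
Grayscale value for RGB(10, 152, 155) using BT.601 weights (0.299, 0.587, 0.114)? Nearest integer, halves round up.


Gray = 0.299×R + 0.587×G + 0.114×B
Gray = 0.299×10 + 0.587×152 + 0.114×155
Gray = 2.990 + 89.224 + 17.670
Gray = 109.884 → round half up → 110
Gray = 110


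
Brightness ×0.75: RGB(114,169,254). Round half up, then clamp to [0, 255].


Multiply each channel by 0.75, round half up, clamp to [0, 255]
R: 114×0.75 = 85.5 → round → 86
G: 169×0.75 = 126.75 → round → 127
B: 254×0.75 = 190.5 → round → 191
= RGB(86, 127, 191)


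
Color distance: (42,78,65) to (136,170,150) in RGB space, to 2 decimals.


d = √[(R₁-R₂)² + (G₁-G₂)² + (B₁-B₂)²]
d = √[(42-136)² + (78-170)² + (65-150)²]
d = √[8836 + 8464 + 7225]
d = √24525
d ≈ 156.60


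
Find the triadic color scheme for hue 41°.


Triadic: equally spaced at 120° intervals
H1 = 41°
H2 = (41 + 120) mod 360 = 161°
H3 = (41 + 240) mod 360 = 281°
Triadic = 41°, 161°, 281°


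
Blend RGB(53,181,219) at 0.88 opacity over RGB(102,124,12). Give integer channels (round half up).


C = α×F + (1-α)×B, with 1-α = 0.12
R: 0.88×53 + 0.12×102 = 46.64 + 12.24 = 58.88 → 59
G: 0.88×181 + 0.12×124 = 159.28 + 14.88 = 174.16 → 174
B: 0.88×219 + 0.12×12 = 192.72 + 1.44 = 194.16 → 194
= RGB(59, 174, 194)


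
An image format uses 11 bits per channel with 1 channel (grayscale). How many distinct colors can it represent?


Total bits = 11 bits/channel × 1 channels = 11 bits
Distinct colors = 2^11
= 2,048 colors


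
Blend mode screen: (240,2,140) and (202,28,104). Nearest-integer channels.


Screen: C = 255 - (255-A)×(255-B)/255, rounded to nearest integer
R: 255 - (255-240)×(255-202)/255 = 255 - 795/255 ≈ 255 - 3.118 = 251.882 → 252
G: 255 - (255-2)×(255-28)/255 = 255 - 57431/255 ≈ 255 - 225.220 = 29.780 → 30
B: 255 - (255-140)×(255-104)/255 = 255 - 17365/255 ≈ 255 - 68.098 = 186.902 → 187
= RGB(252, 30, 187)


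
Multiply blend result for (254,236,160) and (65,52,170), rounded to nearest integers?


Multiply: C = A×B/255, rounded to nearest integer
R: 254×65/255 = 16510/255 ≈ 64.745 → 65
G: 236×52/255 = 12272/255 ≈ 48.125 → 48
B: 160×170/255 = 27200/255 ≈ 106.667 → 107
= RGB(65, 48, 107)


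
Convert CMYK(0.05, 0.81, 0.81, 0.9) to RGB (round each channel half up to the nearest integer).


R = 255 × (1-C) × (1-K) = 255 × 0.95 × 0.10 = 24.225 → 24
G = 255 × (1-M) × (1-K) = 255 × 0.19 × 0.10 = 4.845 → 5
B = 255 × (1-Y) × (1-K) = 255 × 0.19 × 0.10 = 4.845 → 5
= RGB(24, 5, 5)


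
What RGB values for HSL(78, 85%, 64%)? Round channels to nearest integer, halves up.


H=78°, S=0.85, L=0.64
C = (1-|2L-1|)×S = (1-|0.28|)×0.85 = 0.612
H' = H/60 = 78/60 ≈ 1.3000; X = C×(1-|H' mod 2 - 1|) = 0.4284
m = L - C/2 = 0.64 - 0.306 = 0.334
Sector ⌊H'⌋ = 1 → (R',G',B') = (0.4284, 0.612, 0.0)
RGB = ((R'+m)×255, (G'+m)×255, (B'+m)×255) = (194.412, 241.23, 85.17)
Round half up → RGB(194, 241, 85)


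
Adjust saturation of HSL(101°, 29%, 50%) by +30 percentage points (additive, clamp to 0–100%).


Original S = 29%
Adjustment = +30 percentage points
New S = 29 + (30) = 59
Clamp to [0, 100] → 59
= HSL(101°, 59%, 50%)


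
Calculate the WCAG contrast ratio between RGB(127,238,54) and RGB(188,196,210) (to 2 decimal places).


Linearize each sRGB channel c=v/255: c/12.92 if c ≤ 0.04045 else ((c+0.055)/1.055)^2.4
L = 0.2126×R_lin + 0.7152×G_lin + 0.0722×B_lin
Color 1 (127,238,54):
  R=127: 127/255≈0.4980 > 0.04045 → ((0.4980+0.055)/1.055)^2.4 ≈ 0.21223
  G=238: 238/255≈0.9333 > 0.04045 → ((0.9333+0.055)/1.055)^2.4 ≈ 0.85499
  B=54: 54/255≈0.2118 > 0.04045 → ((0.2118+0.055)/1.055)^2.4 ≈ 0.03689
  L1 = 0.2126×0.21223 + 0.7152×0.85499 + 0.0722×0.03689 ≈ 0.65927
Color 2 (188,196,210):
  R=188: 188/255≈0.7373 > 0.04045 → ((0.7373+0.055)/1.055)^2.4 ≈ 0.50289
  G=196: 196/255≈0.7686 > 0.04045 → ((0.7686+0.055)/1.055)^2.4 ≈ 0.55201
  B=210: 210/255≈0.8235 > 0.04045 → ((0.8235+0.055)/1.055)^2.4 ≈ 0.64448
  L2 = 0.2126×0.50289 + 0.7152×0.55201 + 0.0722×0.64448 ≈ 0.54824
Lighter = 0.65927, Darker = 0.54824
Ratio = (L_lighter + 0.05) / (L_darker + 0.05)
Ratio = (0.65927 + 0.05) / (0.54824 + 0.05) = 0.70927 / 0.59824 ≈ 1.1856
Ratio ≈ 1.19:1


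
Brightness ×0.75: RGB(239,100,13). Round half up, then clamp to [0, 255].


Multiply each channel by 0.75, round half up, clamp to [0, 255]
R: 239×0.75 = 179.25 → round → 179
G: 100×0.75 = 75
B: 13×0.75 = 9.75 → round → 10
= RGB(179, 75, 10)


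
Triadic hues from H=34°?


Triadic: equally spaced at 120° intervals
H1 = 34°
H2 = (34 + 120) mod 360 = 154°
H3 = (34 + 240) mod 360 = 274°
Triadic = 34°, 154°, 274°


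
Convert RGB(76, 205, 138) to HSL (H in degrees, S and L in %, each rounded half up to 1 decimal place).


Normalize: R'=76/255≈0.2980, G'=205/255≈0.8039, B'=138/255≈0.5412
Max=205/255, Min=76/255, Δ=Max-Min=129/255
L = (Max+Min)/2 = (205+76)/510 = 281/510 = 0.55098… → L = 55.1%
L > 0.5 → S = Δ/(2-Max-Min) = 129/(510-205-76) = 129/229 = 0.56331… → S = 56.3%
(the 1/255 factors cancel in S and H, so raw channel differences can be used)
Max is G' → H = 60 × ((B-R)/Δ + 2) = 60 × ((138-76)/129 + 2)
  62/129 + 2 = 0.4806… + 2 = 2.4806…
  H = 60 × 2.4806… = 148.837…° → H = 148.8°
= HSL(148.8°, 56.3%, 55.1%)


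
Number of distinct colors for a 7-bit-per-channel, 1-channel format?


Total bits = 7 bits/channel × 1 channels = 7 bits
Distinct colors = 2^7
= 128 colors


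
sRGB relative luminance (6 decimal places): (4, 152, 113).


Linearize each channel (sRGB transfer function): c = v/255; c_lin = c/12.92 if c ≤ 0.04045, else ((c+0.055)/1.055)^2.4
  R: 4/255 ≈ 0.015686 ≤ 0.04045 → 0.015686/12.92 ≈ 0.001214
  G: 152/255 ≈ 0.596078 > 0.04045 → ((0.596078+0.055)/1.055)^2.4 ≈ 0.313989
  B: 113/255 ≈ 0.443137 > 0.04045 → ((0.443137+0.055)/1.055)^2.4 ≈ 0.165132
R_lin = 0.001214, G_lin = 0.313989, B_lin = 0.165132
L = 0.2126×R + 0.7152×G + 0.0722×B
L = 0.2126×0.001214 + 0.7152×0.313989 + 0.0722×0.165132
L ≈ 0.236745


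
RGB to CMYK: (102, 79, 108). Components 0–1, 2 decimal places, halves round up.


R'=102/255≈0.4000, G'=79/255≈0.3098, B'=108/255≈0.4235
K = 1 - max(R',G',B') = 1 - 108/255 = 147/255 = 0.57647… → 0.58
(1-R'-K)/(1-K) simplifies to (max-R)/max with max = 108:
C = (108-102)/108 = 6/108 = 0.05555… → 0.06
M = (108-79)/108 = 29/108 = 0.26851… → 0.27
Y = (108-108)/108 = 0/108 = 0 → 0.00
= CMYK(0.06, 0.27, 0.00, 0.58)


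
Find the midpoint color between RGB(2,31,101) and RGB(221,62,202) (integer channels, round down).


Midpoint: each channel = ⌊(C₁+C₂)/2⌋
R: ⌊(2+221)/2⌋ = 111
G: ⌊(31+62)/2⌋ = 46
B: ⌊(101+202)/2⌋ = 151
= RGB(111, 46, 151)


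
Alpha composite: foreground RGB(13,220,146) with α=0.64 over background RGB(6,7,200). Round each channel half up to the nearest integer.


C = α×F + (1-α)×B, with 1-α = 0.36
R: 0.64×13 + 0.36×6 = 8.32 + 2.16 = 10.48 → 10
G: 0.64×220 + 0.36×7 = 140.80 + 2.52 = 143.32 → 143
B: 0.64×146 + 0.36×200 = 93.44 + 72.00 = 165.44 → 165
= RGB(10, 143, 165)


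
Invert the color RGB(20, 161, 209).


Invert: (255-R, 255-G, 255-B)
R: 255-20 = 235
G: 255-161 = 94
B: 255-209 = 46
= RGB(235, 94, 46)


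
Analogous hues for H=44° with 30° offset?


Base hue: 44°
Left analog: (44 - 30) mod 360 = 14°
Right analog: (44 + 30) mod 360 = 74°
Analogous hues = 14° and 74°


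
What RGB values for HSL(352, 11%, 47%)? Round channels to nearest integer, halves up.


H=352°, S=0.11, L=0.47
C = (1-|2L-1|)×S = (1-|-0.06|)×0.11 = 0.1034
H' = H/60 = 352/60 ≈ 5.8667; X = C×(1-|H' mod 2 - 1|) ≈ 0.0138
m = L - C/2 = 0.47 - 0.0517 = 0.4183
Sector ⌊H'⌋ = 5 → (R',G',B') = (0.1034, 0.0, ≈0.0138)
RGB = ((R'+m)×255, (G'+m)×255, (B'+m)×255) = (133.0335, 106.6665, 110.1821)
Round half up → RGB(133, 107, 110)


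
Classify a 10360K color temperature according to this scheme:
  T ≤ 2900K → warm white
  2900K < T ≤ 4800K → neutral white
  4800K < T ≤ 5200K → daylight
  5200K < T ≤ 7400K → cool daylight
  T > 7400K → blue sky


Temperature: 10360K
10360K > 7400K → blue sky
Classification: blue sky


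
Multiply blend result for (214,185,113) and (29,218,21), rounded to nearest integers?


Multiply: C = A×B/255, rounded to nearest integer
R: 214×29/255 = 6206/255 ≈ 24.337 → 24
G: 185×218/255 = 40330/255 ≈ 158.157 → 158
B: 113×21/255 = 2373/255 ≈ 9.306 → 9
= RGB(24, 158, 9)


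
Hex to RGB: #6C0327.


6C → 108 (R)
03 → 3 (G)
27 → 39 (B)
= RGB(108, 3, 39)


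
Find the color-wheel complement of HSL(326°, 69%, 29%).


Complement = opposite side of color wheel = hue + 180°
H' = (326 + 180) mod 360 = 146°
S and L unchanged.
= HSL(146°, 69%, 29%)


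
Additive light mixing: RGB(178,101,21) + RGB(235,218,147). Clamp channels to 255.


Additive: each channel = min(255, C₁+C₂)
R: 178+235 = 413 → 255
G: 101+218 = 319 → 255
B: 21+147 = 168 → 168
= RGB(255, 255, 168)


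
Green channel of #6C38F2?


Color: #6C38F2
R = 6C = 108
G = 38 = 56
B = F2 = 242
Green = 56


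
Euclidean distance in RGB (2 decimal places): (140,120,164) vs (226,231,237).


d = √[(R₁-R₂)² + (G₁-G₂)² + (B₁-B₂)²]
d = √[(140-226)² + (120-231)² + (164-237)²]
d = √[7396 + 12321 + 5329]
d = √25046
d ≈ 158.26


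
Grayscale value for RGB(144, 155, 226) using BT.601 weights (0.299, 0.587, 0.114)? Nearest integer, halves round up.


Gray = 0.299×R + 0.587×G + 0.114×B
Gray = 0.299×144 + 0.587×155 + 0.114×226
Gray = 43.056 + 90.985 + 25.764
Gray = 159.805 → round half up → 160
Gray = 160


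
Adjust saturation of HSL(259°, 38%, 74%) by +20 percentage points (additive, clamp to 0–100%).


Original S = 38%
Adjustment = +20 percentage points
New S = 38 + (20) = 58
Clamp to [0, 100] → 58
= HSL(259°, 58%, 74%)


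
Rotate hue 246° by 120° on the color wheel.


New hue = (H + rotation) mod 360
New hue = (246 + 120) mod 360
= 366 mod 360
= 6°


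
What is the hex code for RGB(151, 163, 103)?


R = 151 → 97 (hex)
G = 163 → A3 (hex)
B = 103 → 67 (hex)
Hex = #97A367


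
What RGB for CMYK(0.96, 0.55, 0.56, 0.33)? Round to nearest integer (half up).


R = 255 × (1-C) × (1-K) = 255 × 0.04 × 0.67 = 6.834 → 7
G = 255 × (1-M) × (1-K) = 255 × 0.45 × 0.67 = 76.8825 → 77
B = 255 × (1-Y) × (1-K) = 255 × 0.44 × 0.67 = 75.174 → 75
= RGB(7, 77, 75)


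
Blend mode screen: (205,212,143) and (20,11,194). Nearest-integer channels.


Screen: C = 255 - (255-A)×(255-B)/255, rounded to nearest integer
R: 255 - (255-205)×(255-20)/255 = 255 - 11750/255 ≈ 255 - 46.078 = 208.922 → 209
G: 255 - (255-212)×(255-11)/255 = 255 - 10492/255 ≈ 255 - 41.145 = 213.855 → 214
B: 255 - (255-143)×(255-194)/255 = 255 - 6832/255 ≈ 255 - 26.792 = 228.208 → 228
= RGB(209, 214, 228)


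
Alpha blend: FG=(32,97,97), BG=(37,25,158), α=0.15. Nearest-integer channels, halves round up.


C = α×F + (1-α)×B, with 1-α = 0.85
R: 0.15×32 + 0.85×37 = 4.80 + 31.45 = 36.25 → 36
G: 0.15×97 + 0.85×25 = 14.55 + 21.25 = 35.80 → 36
B: 0.15×97 + 0.85×158 = 14.55 + 134.30 = 148.85 → 149
= RGB(36, 36, 149)


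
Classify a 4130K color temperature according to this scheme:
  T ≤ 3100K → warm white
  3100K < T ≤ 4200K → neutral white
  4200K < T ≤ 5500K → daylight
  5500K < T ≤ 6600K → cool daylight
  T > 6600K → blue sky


Temperature: 4130K
3100K < 4130K ≤ 4200K → neutral white
Classification: neutral white


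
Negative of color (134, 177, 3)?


Invert: (255-R, 255-G, 255-B)
R: 255-134 = 121
G: 255-177 = 78
B: 255-3 = 252
= RGB(121, 78, 252)


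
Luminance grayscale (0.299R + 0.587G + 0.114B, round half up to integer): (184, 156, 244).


Gray = 0.299×R + 0.587×G + 0.114×B
Gray = 0.299×184 + 0.587×156 + 0.114×244
Gray = 55.016 + 91.572 + 27.816
Gray = 174.404 → round half up → 174
Gray = 174


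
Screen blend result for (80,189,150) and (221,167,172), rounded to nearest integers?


Screen: C = 255 - (255-A)×(255-B)/255, rounded to nearest integer
R: 255 - (255-80)×(255-221)/255 = 255 - 5950/255 ≈ 255 - 23.333 = 231.667 → 232
G: 255 - (255-189)×(255-167)/255 = 255 - 5808/255 ≈ 255 - 22.776 = 232.224 → 232
B: 255 - (255-150)×(255-172)/255 = 255 - 8715/255 ≈ 255 - 34.176 = 220.824 → 221
= RGB(232, 232, 221)


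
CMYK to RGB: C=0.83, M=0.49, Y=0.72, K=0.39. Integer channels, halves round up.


R = 255 × (1-C) × (1-K) = 255 × 0.17 × 0.61 = 26.4435 → 26
G = 255 × (1-M) × (1-K) = 255 × 0.51 × 0.61 = 79.3305 → 79
B = 255 × (1-Y) × (1-K) = 255 × 0.28 × 0.61 = 43.554 → 44
= RGB(26, 79, 44)


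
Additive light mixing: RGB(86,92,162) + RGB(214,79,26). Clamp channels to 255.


Additive: each channel = min(255, C₁+C₂)
R: 86+214 = 300 → 255
G: 92+79 = 171 → 171
B: 162+26 = 188 → 188
= RGB(255, 171, 188)


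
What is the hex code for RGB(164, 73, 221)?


R = 164 → A4 (hex)
G = 73 → 49 (hex)
B = 221 → DD (hex)
Hex = #A449DD


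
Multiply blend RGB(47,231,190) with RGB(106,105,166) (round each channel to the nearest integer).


Multiply: C = A×B/255, rounded to nearest integer
R: 47×106/255 = 4982/255 ≈ 19.537 → 20
G: 231×105/255 = 24255/255 ≈ 95.118 → 95
B: 190×166/255 = 31540/255 ≈ 123.686 → 124
= RGB(20, 95, 124)


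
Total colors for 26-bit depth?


Colors = 2^bits = 2^26
= 67,108,864 colors


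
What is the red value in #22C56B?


Color: #22C56B
R = 22 = 34
G = C5 = 197
B = 6B = 107
Red = 34


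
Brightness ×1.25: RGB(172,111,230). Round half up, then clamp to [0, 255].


Multiply each channel by 1.25, round half up, clamp to [0, 255]
R: 172×1.25 = 215
G: 111×1.25 = 138.75 → round → 139
B: 230×1.25 = 287.5 → round → 288 → clamp → 255
= RGB(215, 139, 255)


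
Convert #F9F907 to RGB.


F9 → 249 (R)
F9 → 249 (G)
07 → 7 (B)
= RGB(249, 249, 7)


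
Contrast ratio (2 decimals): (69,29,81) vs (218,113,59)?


Linearize each sRGB channel c=v/255: c/12.92 if c ≤ 0.04045 else ((c+0.055)/1.055)^2.4
L = 0.2126×R_lin + 0.7152×G_lin + 0.0722×B_lin
Color 1 (69,29,81):
  R=69: 69/255≈0.2706 > 0.04045 → ((0.2706+0.055)/1.055)^2.4 ≈ 0.05951
  G=29: 29/255≈0.1137 > 0.04045 → ((0.1137+0.055)/1.055)^2.4 ≈ 0.01229
  B=81: 81/255≈0.3176 > 0.04045 → ((0.3176+0.055)/1.055)^2.4 ≈ 0.08228
  L1 = 0.2126×0.05951 + 0.7152×0.01229 + 0.0722×0.08228 ≈ 0.02738
Color 2 (218,113,59):
  R=218: 218/255≈0.8549 > 0.04045 → ((0.8549+0.055)/1.055)^2.4 ≈ 0.70110
  G=113: 113/255≈0.4431 > 0.04045 → ((0.4431+0.055)/1.055)^2.4 ≈ 0.16513
  B=59: 59/255≈0.2314 > 0.04045 → ((0.2314+0.055)/1.055)^2.4 ≈ 0.04374
  L2 = 0.2126×0.70110 + 0.7152×0.16513 + 0.0722×0.04374 ≈ 0.27031
Lighter = 0.27031, Darker = 0.02738
Ratio = (L_lighter + 0.05) / (L_darker + 0.05)
Ratio = (0.27031 + 0.05) / (0.02738 + 0.05) = 0.32031 / 0.07738 ≈ 4.1395
Ratio ≈ 4.14:1


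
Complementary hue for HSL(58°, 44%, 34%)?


Complement = opposite side of color wheel = hue + 180°
H' = (58 + 180) mod 360 = 238°
S and L unchanged.
= HSL(238°, 44%, 34%)


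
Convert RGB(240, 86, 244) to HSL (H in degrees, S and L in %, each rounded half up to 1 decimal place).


Normalize: R'=240/255≈0.9412, G'=86/255≈0.3373, B'=244/255≈0.9569
Max=244/255, Min=86/255, Δ=Max-Min=158/255
L = (Max+Min)/2 = (244+86)/510 = 330/510 = 0.64705… → L = 64.7%
L > 0.5 → S = Δ/(2-Max-Min) = 158/(510-244-86) = 158/180 = 0.87777… → S = 87.8%
(the 1/255 factors cancel in S and H, so raw channel differences can be used)
Max is B' → H = 60 × ((R-G)/Δ + 4) = 60 × ((240-86)/158 + 4)
  154/158 + 4 = 0.9746… + 4 = 4.9746…
  H = 60 × 4.9746… = 298.481…° → H = 298.5°
= HSL(298.5°, 87.8%, 64.7%)


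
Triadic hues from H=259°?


Triadic: equally spaced at 120° intervals
H1 = 259°
H2 = (259 + 120) mod 360 = 19°
H3 = (259 + 240) mod 360 = 139°
Triadic = 259°, 19°, 139°


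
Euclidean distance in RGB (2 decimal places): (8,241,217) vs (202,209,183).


d = √[(R₁-R₂)² + (G₁-G₂)² + (B₁-B₂)²]
d = √[(8-202)² + (241-209)² + (217-183)²]
d = √[37636 + 1024 + 1156]
d = √39816
d ≈ 199.54


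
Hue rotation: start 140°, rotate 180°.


New hue = (H + rotation) mod 360
New hue = (140 + 180) mod 360
= 320 mod 360
= 320°


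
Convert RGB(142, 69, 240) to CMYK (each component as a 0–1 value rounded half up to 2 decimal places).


R'=142/255≈0.5569, G'=69/255≈0.2706, B'=240/255≈0.9412
K = 1 - max(R',G',B') = 1 - 240/255 = 15/255 = 0.05882… → 0.06
(1-R'-K)/(1-K) simplifies to (max-R)/max with max = 240:
C = (240-142)/240 = 98/240 = 0.40833… → 0.41
M = (240-69)/240 = 171/240 = 0.7125 → 0.71
Y = (240-240)/240 = 0/240 = 0 → 0.00
= CMYK(0.41, 0.71, 0.00, 0.06)


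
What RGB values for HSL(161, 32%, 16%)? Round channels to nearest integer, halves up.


H=161°, S=0.32, L=0.16
C = (1-|2L-1|)×S = (1-|-0.68|)×0.32 = 0.1024
H' = H/60 = 161/60 ≈ 2.6833; X = C×(1-|H' mod 2 - 1|) ≈ 0.0700
m = L - C/2 = 0.16 - 0.0512 = 0.1088
Sector ⌊H'⌋ = 2 → (R',G',B') = (0.0, 0.1024, ≈0.0700)
RGB = ((R'+m)×255, (G'+m)×255, (B'+m)×255) = (27.744, 53.856, 45.5872)
Round half up → RGB(28, 54, 46)
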